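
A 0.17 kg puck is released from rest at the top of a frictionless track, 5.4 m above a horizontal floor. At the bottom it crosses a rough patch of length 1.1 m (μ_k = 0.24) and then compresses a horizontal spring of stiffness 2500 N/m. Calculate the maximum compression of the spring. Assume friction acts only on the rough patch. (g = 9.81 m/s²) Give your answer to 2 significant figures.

x = 0.083 m

Initial energy: E₁ = mgh = (0.17)(9.81)(5.4) = 9.0056 J
Friction removes W_f = μ_k mg d = (0.24)(0.17)(9.81)(1.1) = 0.4403 J
Energy reaching the spring: E = 9.0056 − 0.4403 = 8.5653 J
At max compression ½kx² = E ⇒ x = √(2E/k) = √(2 × 8.5653/2500) = 0.08278 m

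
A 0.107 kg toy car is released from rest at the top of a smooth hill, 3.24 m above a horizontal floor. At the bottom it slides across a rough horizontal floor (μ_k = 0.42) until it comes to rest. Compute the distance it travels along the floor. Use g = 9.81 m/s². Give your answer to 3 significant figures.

d = 7.71 m

Applying the work–energy principle:
At rest all PE has been dissipated by friction: mgh = μ_k m g d
d = h/μ_k = 3.24/0.42 = 7.714 m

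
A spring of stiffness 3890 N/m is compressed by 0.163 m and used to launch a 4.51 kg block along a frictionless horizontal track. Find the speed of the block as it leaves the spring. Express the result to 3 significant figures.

v = 4.79 m/s

The block leaves the spring when the spring is at natural length, so ½kx² = ½mv²
v = x√(k/m) = 0.163 × √(3890/4.51) = 4.787 m/s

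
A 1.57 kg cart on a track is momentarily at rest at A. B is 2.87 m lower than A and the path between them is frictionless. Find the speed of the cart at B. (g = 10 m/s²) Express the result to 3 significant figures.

Mechanical energy is conserved (no friction): mgh = ½mv²
v = √(2gh) = √(2 × 10 × 2.87) = √57.400 = 7.576 m/s

v = 7.58 m/s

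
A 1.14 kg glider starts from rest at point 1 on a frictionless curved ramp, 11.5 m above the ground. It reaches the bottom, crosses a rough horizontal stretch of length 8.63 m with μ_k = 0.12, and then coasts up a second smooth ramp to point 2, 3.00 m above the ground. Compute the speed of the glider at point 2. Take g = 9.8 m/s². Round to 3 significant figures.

v = 12.1 m/s

Energy at 1: mgh₁ = (1.14)(9.8)(11.5) = 128.48 J
Friction loss: W_f = μ_k mg d = 11.57 J
At 2: ½mv² + mgh₂ = mgh₁ − W_f
½mv² = 128.48 − 11.57 − 33.516 = 83.392 J
v = √(2 × 83.392/1.14) = 12.10 m/s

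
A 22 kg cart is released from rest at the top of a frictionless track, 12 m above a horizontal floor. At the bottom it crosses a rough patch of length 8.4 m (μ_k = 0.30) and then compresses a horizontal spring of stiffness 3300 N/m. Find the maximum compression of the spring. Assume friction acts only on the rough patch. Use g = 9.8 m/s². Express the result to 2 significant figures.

x = 1.1 m

Initial energy: E₁ = mgh = (22)(9.8)(12) = 2587.2 J
Friction removes W_f = μ_k mg d = (0.30)(22)(9.8)(8.4) = 543.3 J
Energy reaching the spring: E = 2587.2 − 543.3 = 2043.9 J
At max compression ½kx² = E ⇒ x = √(2E/k) = √(2 × 2043.9/3300) = 1.113 m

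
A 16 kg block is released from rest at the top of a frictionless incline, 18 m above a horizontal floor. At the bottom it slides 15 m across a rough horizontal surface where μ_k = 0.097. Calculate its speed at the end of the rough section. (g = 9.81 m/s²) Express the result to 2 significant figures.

v = 18 m/s

Applying the work–energy principle:
mgh = ½mv² + μ_k m g d
W_f = μ_k mg d = (0.097)(16)(9.81)(15) = 228.4 J
½mv² = mgh − W_f = 2825.3 − 228.4 = 2596.9 J
v = √(2 × 2596.9/16) = 18.02 m/s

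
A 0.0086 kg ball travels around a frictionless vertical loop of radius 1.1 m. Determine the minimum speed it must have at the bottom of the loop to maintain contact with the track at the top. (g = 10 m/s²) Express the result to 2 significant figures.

v = 7.4 m/s

At the top: mg = mv_top²/r ⇒ v_top² = gr = 11.00 m²/s²
Energy from bottom to top (height 2r): ½mv_bot² = ½mv_top² + mg(2r)
v_bot² = gr + 4gr = 5gr = 55.00
v_bot = √(5gr) = 7.416 m/s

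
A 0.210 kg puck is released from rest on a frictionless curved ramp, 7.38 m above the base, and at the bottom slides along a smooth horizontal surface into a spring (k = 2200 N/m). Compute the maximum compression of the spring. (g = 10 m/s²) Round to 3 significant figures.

x = 0.119 m

At max compression the puck is momentarily at rest: mgh = ½kx²
x = √(2mgh/k) = √(2 × 0.210 × 10 × 7.38 / 2200) = 0.1187 m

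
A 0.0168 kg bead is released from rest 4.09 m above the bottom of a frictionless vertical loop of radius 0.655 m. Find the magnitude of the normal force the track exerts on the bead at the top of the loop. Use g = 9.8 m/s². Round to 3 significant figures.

Energy from release to top (height 2r): mgh = ½mv_top² + mg(2r)
v_top² = 2g(h − 2r) = 2(9.8)(4.09 − 1.310) = 54.488 m²/s²
At the top, both N and weight point toward the centre: N + mg = mv_top²/r
N = m(v_top²/r − g) = 0.0168(54.488/0.655 − 9.8) = 1.233 N

N = 1.23 N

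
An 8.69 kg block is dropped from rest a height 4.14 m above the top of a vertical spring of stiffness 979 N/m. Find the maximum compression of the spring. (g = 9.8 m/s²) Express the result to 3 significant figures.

x = 0.940 m

Take the reference level at the top of the uncompressed spring. At max compression the block has fallen H + x and is momentarily at rest:
mg(H + x) = ½kx²
½(979)x² − (8.69)(9.8)x − (8.69)(9.8)(4.14) = 0
489.5x² − 85.16x − 352.6 = 0
x = [85.16 + √(7253 + 690333)]/(2 × 489.5) = 0.9401 m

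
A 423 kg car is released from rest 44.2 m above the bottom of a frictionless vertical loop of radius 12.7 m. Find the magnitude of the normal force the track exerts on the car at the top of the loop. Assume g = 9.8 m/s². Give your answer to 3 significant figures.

Energy from release to top (height 2r): mgh = ½mv_top² + mg(2r)
v_top² = 2g(h − 2r) = 2(9.8)(44.2 − 25.40) = 368.48 m²/s²
At the top, both N and weight point toward the centre: N + mg = mv_top²/r
N = m(v_top²/r − g) = 423(368.48/12.7 − 9.8) = 8128 N

N = 8130 N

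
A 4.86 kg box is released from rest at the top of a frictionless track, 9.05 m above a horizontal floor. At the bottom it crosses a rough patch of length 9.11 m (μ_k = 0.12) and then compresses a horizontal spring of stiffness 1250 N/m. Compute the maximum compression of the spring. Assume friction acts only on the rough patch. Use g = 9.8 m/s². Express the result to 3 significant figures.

x = 0.779 m

Initial energy: E₁ = mgh = (4.86)(9.8)(9.05) = 431.03 J
Friction removes W_f = μ_k mg d = (0.12)(4.86)(9.8)(9.11) = 52.07 J
Energy reaching the spring: E = 431.03 − 52.07 = 378.97 J
At max compression ½kx² = E ⇒ x = √(2E/k) = √(2 × 378.97/1250) = 0.7787 m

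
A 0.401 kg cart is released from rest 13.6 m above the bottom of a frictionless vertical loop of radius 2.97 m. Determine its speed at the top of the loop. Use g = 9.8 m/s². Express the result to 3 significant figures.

v = 12.3 m/s

Energy conservation: mgh = ½mv_top² + mg(2r)
v_top² = 2g(h − 2r) = 2(9.8)(13.6 − 5.940) = 150.1
v_top = 12.25 m/s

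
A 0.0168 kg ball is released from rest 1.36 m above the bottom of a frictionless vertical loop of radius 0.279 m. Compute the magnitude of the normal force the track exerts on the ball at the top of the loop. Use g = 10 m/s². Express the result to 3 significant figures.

N = 0.798 N

Energy from release to top (height 2r): mgh = ½mv_top² + mg(2r)
v_top² = 2g(h − 2r) = 2(10)(1.36 − 0.5580) = 16.040 m²/s²
At the top, both N and weight point toward the centre: N + mg = mv_top²/r
N = m(v_top²/r − g) = 0.0168(16.040/0.279 − 10) = 0.7978 N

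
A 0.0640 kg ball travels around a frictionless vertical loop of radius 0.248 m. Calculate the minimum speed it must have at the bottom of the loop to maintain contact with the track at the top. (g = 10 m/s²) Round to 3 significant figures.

v = 3.52 m/s

At the top: mg = mv_top²/r ⇒ v_top² = gr = 2.480 m²/s²
Energy from bottom to top (height 2r): ½mv_bot² = ½mv_top² + mg(2r)
v_bot² = gr + 4gr = 5gr = 12.40
v_bot = √(5gr) = 3.521 m/s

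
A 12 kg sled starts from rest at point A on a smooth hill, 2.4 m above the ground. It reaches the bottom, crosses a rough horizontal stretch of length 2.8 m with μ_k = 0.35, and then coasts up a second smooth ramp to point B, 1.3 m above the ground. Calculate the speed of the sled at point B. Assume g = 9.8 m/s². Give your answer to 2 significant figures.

Energy at A: mgh₁ = (12)(9.8)(2.4) = 282.24 J
Friction loss: W_f = μ_k mg d = 115.2 J
At B: ½mv² + mgh₂ = mgh₁ − W_f
½mv² = 282.24 − 115.2 − 152.88 = 14.112 J
v = √(2 × 14.112/12) = 1.534 m/s

v = 1.5 m/s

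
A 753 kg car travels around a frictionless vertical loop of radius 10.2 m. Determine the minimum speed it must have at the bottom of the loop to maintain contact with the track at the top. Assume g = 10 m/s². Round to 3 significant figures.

At the top: mg = mv_top²/r ⇒ v_top² = gr = 102.0 m²/s²
Energy from bottom to top (height 2r): ½mv_bot² = ½mv_top² + mg(2r)
v_bot² = gr + 4gr = 5gr = 510.0
v_bot = √(5gr) = 22.58 m/s

v = 22.6 m/s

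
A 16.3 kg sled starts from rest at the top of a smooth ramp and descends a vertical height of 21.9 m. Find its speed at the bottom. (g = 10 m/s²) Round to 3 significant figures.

v = 20.9 m/s

Equating total energy at the two states: mgh = ½mv²
v = √(2gh) = √(2 × 10 × 21.9) = √438.00 = 20.93 m/s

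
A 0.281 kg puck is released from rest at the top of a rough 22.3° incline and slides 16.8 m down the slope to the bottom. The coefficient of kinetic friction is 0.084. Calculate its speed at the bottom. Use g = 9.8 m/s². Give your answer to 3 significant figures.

v = 9.97 m/s

Energy: mgh = ½mv² + W_f, with h = L sinθ and W_f = μ_k (mg cosθ) L
mgh = mgL sinθ = (0.281)(9.8)(16.8)sin22.3° = 17.555 J
W_f = μ_k mg cosθ · L = (0.084)(0.281)(9.8)cos22.3°·16.8 = 3.596 J
½mv² = 17.555 − 3.596 = 13.960 J
v = √(2 × 13.960/0.281) = 9.968 m/s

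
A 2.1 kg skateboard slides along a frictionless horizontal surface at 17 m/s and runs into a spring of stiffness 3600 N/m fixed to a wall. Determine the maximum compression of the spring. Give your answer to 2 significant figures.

Conservation of energy between contact and max compression: ½mv² = ½kx²
x = v√(m/k) = 17 × √(2.1/3600) = 0.4106 m

x = 0.41 m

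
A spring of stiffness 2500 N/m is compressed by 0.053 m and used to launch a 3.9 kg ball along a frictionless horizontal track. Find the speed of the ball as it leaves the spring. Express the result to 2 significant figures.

v = 1.3 m/s

Spring PE converts entirely to kinetic energy: ½kx² = ½mv²
v = x√(k/m) = 0.053 × √(2500/3.9) = 1.342 m/s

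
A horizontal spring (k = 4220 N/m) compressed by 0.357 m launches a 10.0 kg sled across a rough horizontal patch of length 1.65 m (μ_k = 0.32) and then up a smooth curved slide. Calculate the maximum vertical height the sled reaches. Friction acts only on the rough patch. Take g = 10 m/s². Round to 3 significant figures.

Spring energy: E₀ = ½kx² = ½(4220)(0.357)² = 268.92 J
Friction: W_f = μ_k mg d = (0.32)(10.0)(10)(1.65) = 52.80 J
Energy at base of ramp: E = 268.92 − 52.80 = 216.12 J
At max height all remaining energy is PE: mgh = E ⇒ h = E/(mg) = 216.12/(10.0 × 10) = 2.161 m

h = 2.16 m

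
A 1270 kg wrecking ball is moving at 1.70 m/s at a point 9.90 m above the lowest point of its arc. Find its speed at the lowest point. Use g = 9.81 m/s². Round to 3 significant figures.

v = 14.0 m/s

Equating total energy at the two states: ½mv₀² + mgh = ½mv²
v² = v₀² + 2gh = (1.70)² + 2(9.81)(9.90) = 197.13
v = √197.13 = 14.04 m/s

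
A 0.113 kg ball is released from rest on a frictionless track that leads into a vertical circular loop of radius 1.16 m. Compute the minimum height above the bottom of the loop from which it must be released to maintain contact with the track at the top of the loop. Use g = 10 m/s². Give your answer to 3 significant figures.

h = 2.90 m

At the top, for minimum speed gravity alone supplies the centripetal force: mg = mv_top²/r ⇒ v_top² = gr = 11.60 m²/s²
Energy conservation from release height h to the top (height 2r): mgh = ½mv_top² + mg(2r)
h = v_top²/(2g) + 2r = r/2 + 2r = 5r/2 = 2.900 m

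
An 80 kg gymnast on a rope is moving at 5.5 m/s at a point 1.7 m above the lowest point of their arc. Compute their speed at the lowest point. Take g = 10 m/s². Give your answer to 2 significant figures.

v = 8.0 m/s

By conservation of mechanical energy, ½mv₀² + mgh = ½mv²
The mass cancels from both sides.
v² = v₀² + 2gh = (5.5)² + 2(10)(1.7) = 64.250
v = √64.250 = 8.016 m/s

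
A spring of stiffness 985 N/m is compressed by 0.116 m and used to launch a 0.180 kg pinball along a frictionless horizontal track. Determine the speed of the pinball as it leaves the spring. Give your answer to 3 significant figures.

v = 8.58 m/s

Conservation of energy: ½kx² = ½mv²
v = x√(k/m) = 0.116 × √(985/0.180) = 8.581 m/s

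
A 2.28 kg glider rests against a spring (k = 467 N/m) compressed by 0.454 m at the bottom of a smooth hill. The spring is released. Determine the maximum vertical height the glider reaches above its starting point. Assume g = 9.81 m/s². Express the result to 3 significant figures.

Energy conservation from release to the highest point: ½kx² = mgh
h = kx²/(2mg) = (467)(0.454)²/(2 × 2.28 × 9.81) = 2.152 m

h = 2.15 m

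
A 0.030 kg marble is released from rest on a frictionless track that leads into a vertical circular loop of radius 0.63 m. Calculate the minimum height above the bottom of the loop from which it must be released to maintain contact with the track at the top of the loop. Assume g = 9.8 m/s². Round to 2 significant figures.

h = 1.6 m

At the top, for minimum speed gravity alone supplies the centripetal force: mg = mv_top²/r ⇒ v_top² = gr = 6.174 m²/s²
Energy conservation from release height h to the top (height 2r): mgh = ½mv_top² + mg(2r)
h = v_top²/(2g) + 2r = r/2 + 2r = 5r/2 = 1.575 m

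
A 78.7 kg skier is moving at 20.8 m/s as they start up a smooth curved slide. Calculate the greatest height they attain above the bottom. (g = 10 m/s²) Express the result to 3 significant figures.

h = 21.6 m

Setting KE at the bottom equal to PE gained: ½mv² = mgh
h = v²/(2g) = 20.8²/(2 × 10) = 21.63 m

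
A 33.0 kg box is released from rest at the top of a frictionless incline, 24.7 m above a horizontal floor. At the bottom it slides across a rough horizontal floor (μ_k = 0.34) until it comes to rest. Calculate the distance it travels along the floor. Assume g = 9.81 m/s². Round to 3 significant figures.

d = 72.6 m

Energy at the top = energy at the end + work done against friction:
At rest all PE has been dissipated by friction: mgh = μ_k m g d
d = h/μ_k = 24.7/0.34 = 72.65 m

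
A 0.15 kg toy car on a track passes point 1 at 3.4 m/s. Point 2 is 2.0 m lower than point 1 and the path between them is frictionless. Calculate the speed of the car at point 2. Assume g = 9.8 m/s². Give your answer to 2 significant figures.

Energy conservation between the two points: ½mv₀² + mgh = ½mv²
v² = v₀² + 2gh = (3.4)² + 2(9.8)(2.0) = 50.760
v = √50.760 = 7.125 m/s

v = 7.1 m/s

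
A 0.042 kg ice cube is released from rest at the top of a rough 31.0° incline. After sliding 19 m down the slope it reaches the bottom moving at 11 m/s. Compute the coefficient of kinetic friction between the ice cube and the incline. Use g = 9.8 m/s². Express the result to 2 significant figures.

μ_k = 0.22

The energy dissipated by friction is the PE lost minus the KE gained:
mgL sinθ = 4.0278 J; ½mv² = 2.5410 J
W_f = 4.0278 − 2.5410 = 1.487 J
μ_k = W_f/(mg cosθ · L) = 1.487/(0.3528 × 19) = 0.2218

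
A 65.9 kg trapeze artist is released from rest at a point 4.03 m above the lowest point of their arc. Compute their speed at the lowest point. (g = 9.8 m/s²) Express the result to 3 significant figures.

Energy conservation between the two points: mgh = ½mv²
v = √(2gh) = √(2 × 9.8 × 4.03) = √78.988 = 8.888 m/s

v = 8.89 m/s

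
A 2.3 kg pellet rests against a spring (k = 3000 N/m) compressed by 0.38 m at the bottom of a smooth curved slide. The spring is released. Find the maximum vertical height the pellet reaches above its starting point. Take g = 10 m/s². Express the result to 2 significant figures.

At maximum height the pellet is at rest, so ½kx² = mgh
h = kx²/(2mg) = (3000)(0.38)²/(2 × 2.3 × 10) = 9.417 m

h = 9.4 m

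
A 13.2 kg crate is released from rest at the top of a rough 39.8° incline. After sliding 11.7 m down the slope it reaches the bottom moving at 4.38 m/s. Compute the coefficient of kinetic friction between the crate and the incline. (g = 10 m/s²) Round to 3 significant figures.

μ_k = 0.726

mgh = ½mv² + μ_k (mg cosθ) L, with h = L sinθ
mgL sinθ = 988.59 J; ½mv² = 126.62 J
W_f = 988.59 − 126.62 = 862.0 J
μ_k = W_f/(mg cosθ · L) = 862.0/(101.4 × 11.7) = 0.7265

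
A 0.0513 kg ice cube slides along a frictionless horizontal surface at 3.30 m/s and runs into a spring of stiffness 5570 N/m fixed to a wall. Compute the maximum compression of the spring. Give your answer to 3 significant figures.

x = 0.0100 m

All KE is stored as spring PE at maximum compression: ½mv² = ½kx²
x = v√(m/k) = 3.30 × √(0.0513/5570) = 0.01001 m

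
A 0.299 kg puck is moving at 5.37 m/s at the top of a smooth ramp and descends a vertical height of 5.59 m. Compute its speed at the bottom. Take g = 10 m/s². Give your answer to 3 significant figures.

By conservation of mechanical energy, ½mv₀² + mgh = ½mv²
The mass cancels from both sides.
v² = v₀² + 2gh = (5.37)² + 2(10)(5.59) = 140.64
v = √140.64 = 11.86 m/s

v = 11.9 m/s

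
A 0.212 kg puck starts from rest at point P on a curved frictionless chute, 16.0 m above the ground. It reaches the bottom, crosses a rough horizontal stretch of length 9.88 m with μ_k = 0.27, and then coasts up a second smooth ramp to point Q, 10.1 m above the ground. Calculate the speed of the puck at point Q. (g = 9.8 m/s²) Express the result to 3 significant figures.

Energy at P: mgh₁ = (0.212)(9.8)(16.0) = 33.242 J
Friction loss: W_f = μ_k mg d = 5.542 J
At Q: ½mv² + mgh₂ = mgh₁ − W_f
½mv² = 33.242 − 5.542 − 20.984 = 6.7156 J
v = √(2 × 6.7156/0.212) = 7.960 m/s

v = 7.96 m/s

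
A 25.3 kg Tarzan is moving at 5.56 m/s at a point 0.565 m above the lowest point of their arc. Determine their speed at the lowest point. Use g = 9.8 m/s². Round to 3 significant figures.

v = 6.48 m/s

Energy conservation between the two points: ½mv₀² + mgh = ½mv²
v² = v₀² + 2gh = (5.56)² + 2(9.8)(0.565) = 41.988
v = √41.988 = 6.480 m/s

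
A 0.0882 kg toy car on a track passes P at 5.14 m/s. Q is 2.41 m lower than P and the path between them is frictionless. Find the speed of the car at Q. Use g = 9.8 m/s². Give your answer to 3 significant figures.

Mechanical energy is conserved (no friction): ½mv₀² + mgh = ½mv²
v² = v₀² + 2gh = (5.14)² + 2(9.8)(2.41) = 73.656
v = √73.656 = 8.582 m/s

v = 8.58 m/s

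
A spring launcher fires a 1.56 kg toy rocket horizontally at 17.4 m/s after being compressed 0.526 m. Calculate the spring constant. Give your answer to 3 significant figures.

k = 1710 N/m

Spring PE at full compression equals KE at release: ½kx² = ½mv²
k = mv²/x² = (1.56)(17.4)²/(0.526)² = 1707 N/m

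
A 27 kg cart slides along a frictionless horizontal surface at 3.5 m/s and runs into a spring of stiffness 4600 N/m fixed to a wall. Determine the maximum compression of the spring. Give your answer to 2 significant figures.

x = 0.27 m

Conservation of energy between contact and max compression: ½mv² = ½kx²
x = v√(m/k) = 3.5 × √(27/4600) = 0.2681 m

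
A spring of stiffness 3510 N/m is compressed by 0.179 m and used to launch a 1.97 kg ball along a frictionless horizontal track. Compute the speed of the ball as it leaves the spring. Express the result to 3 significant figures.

v = 7.56 m/s

Spring PE converts entirely to kinetic energy: ½kx² = ½mv²
v = x√(k/m) = 0.179 × √(3510/1.97) = 7.556 m/s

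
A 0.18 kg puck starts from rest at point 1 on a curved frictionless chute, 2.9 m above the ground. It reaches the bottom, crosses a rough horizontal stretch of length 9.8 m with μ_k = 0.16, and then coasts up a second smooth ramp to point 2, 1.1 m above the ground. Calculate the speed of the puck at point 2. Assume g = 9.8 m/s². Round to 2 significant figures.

Energy at 1: mgh₁ = (0.18)(9.8)(2.9) = 5.1156 J
Friction loss: W_f = μ_k mg d = 2.766 J
At 2: ½mv² + mgh₂ = mgh₁ − W_f
½mv² = 5.1156 − 2.766 − 1.9404 = 0.40925 J
v = √(2 × 0.40925/0.18) = 2.132 m/s

v = 2.1 m/s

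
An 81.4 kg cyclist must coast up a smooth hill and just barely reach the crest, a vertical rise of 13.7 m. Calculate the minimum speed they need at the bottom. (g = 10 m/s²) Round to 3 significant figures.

At the top they are momentarily at rest, so all KE converts to PE: ½mv² = mgh
v = √(2gh) = √(2 × 10 × 13.7) = 16.55 m/s

v = 16.6 m/s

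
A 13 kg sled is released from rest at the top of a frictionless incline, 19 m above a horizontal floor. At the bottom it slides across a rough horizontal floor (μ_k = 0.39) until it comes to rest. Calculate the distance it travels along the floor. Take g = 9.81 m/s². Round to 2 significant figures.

d = 49 m

Energy at the top = energy at the end + work done against friction:
At rest all PE has been dissipated by friction: mgh = μ_k m g d
d = h/μ_k = 19/0.39 = 48.72 m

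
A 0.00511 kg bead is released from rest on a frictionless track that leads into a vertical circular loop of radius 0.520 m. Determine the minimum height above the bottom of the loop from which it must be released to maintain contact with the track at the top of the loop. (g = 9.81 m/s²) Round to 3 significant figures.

At the top, for minimum speed gravity alone supplies the centripetal force: mg = mv_top²/r ⇒ v_top² = gr = 5.101 m²/s²
Energy conservation from release height h to the top (height 2r): mgh = ½mv_top² + mg(2r)
h = v_top²/(2g) + 2r = r/2 + 2r = 5r/2 = 1.300 m

h = 1.30 m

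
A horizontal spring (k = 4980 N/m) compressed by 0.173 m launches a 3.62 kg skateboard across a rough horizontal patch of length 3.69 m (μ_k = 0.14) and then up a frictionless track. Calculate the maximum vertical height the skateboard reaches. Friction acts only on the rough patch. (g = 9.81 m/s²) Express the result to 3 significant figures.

h = 1.58 m

Spring energy: E₀ = ½kx² = ½(4980)(0.173)² = 74.523 J
Friction: W_f = μ_k mg d = (0.14)(3.62)(9.81)(3.69) = 18.35 J
Energy at base of ramp: E = 74.523 − 18.35 = 56.178 J
At max height all remaining energy is PE: mgh = E ⇒ h = E/(mg) = 56.178/(3.62 × 9.81) = 1.582 m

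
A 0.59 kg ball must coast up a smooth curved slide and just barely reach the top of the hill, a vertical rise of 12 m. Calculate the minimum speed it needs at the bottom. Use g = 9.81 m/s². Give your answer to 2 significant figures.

At the top it is momentarily at rest, so all KE converts to PE: ½mv² = mgh
v = √(2gh) = √(2 × 9.81 × 12) = 15.34 m/s

v = 15 m/s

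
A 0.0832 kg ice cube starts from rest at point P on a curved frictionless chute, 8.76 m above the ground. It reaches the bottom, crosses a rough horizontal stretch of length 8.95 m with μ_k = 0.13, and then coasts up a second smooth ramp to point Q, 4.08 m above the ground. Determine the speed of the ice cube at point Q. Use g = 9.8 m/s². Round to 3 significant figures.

v = 8.30 m/s

Energy at P: mgh₁ = (0.0832)(9.8)(8.76) = 7.1426 J
Friction loss: W_f = μ_k mg d = 0.9487 J
At Q: ½mv² + mgh₂ = mgh₁ − W_f
½mv² = 7.1426 − 0.9487 − 3.3267 = 2.8672 J
v = √(2 × 2.8672/0.0832) = 8.302 m/s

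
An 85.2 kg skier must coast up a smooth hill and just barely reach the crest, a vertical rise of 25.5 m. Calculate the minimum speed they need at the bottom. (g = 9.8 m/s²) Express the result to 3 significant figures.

v = 22.4 m/s

At the top they are momentarily at rest, so all KE converts to PE: ½mv² = mgh
v = √(2gh) = √(2 × 9.8 × 25.5) = 22.36 m/s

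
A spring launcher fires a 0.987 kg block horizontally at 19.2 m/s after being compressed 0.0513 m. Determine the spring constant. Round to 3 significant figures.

k = 138000 N/m

Energy stored in the spring equals the launch KE: ½kx² = ½mv²
k = mv²/x² = (0.987)(19.2)²/(0.0513)² = 138256 N/m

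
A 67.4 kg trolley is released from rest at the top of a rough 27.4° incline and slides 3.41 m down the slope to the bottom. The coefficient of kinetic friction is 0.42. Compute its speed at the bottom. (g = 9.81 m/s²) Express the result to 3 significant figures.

Taking the bottom as reference, mgh = ½mv² + μ_k N L with h = L sinθ, N = mg cosθ:
mgh = mgL sinθ = (67.4)(9.81)(3.41)sin27.4° = 1037.6 J
W_f = μ_k mg cosθ · L = (0.42)(67.4)(9.81)cos27.4°·3.41 = 840.7 J
½mv² = 1037.6 − 840.7 = 196.87 J
v = √(2 × 196.87/67.4) = 2.417 m/s

v = 2.42 m/s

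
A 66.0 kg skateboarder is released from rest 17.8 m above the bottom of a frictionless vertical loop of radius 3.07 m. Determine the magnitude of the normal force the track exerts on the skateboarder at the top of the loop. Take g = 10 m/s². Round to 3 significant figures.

Energy from release to top (height 2r): mgh = ½mv_top² + mg(2r)
v_top² = 2g(h − 2r) = 2(10)(17.8 − 6.140) = 233.20 m²/s²
At the top, both N and weight point toward the centre: N + mg = mv_top²/r
N = m(v_top²/r − g) = 66.0(233.20/3.07 − 10) = 4353 N

N = 4350 N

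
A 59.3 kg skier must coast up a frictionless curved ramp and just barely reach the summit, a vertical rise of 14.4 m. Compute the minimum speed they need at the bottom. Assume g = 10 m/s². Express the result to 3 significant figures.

At the top they are momentarily at rest, so all KE converts to PE: ½mv² = mgh
v = √(2gh) = √(2 × 10 × 14.4) = 16.97 m/s

v = 17.0 m/s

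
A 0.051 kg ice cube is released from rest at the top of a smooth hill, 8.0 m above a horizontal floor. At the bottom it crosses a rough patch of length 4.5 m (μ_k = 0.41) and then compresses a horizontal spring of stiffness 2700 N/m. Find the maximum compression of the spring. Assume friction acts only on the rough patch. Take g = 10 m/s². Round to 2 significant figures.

Initial energy: E₁ = mgh = (0.051)(10)(8.0) = 4.0800 J
Friction removes W_f = μ_k mg d = (0.41)(0.051)(10)(4.5) = 0.9409 J
Energy reaching the spring: E = 4.0800 − 0.9409 = 3.1391 J
At max compression ½kx² = E ⇒ x = √(2E/k) = √(2 × 3.1391/2700) = 0.04822 m

x = 0.048 m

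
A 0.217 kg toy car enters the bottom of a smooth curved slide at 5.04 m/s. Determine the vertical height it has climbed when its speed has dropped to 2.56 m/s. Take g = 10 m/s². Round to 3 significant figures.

Energy balance between the two points: ½mv₁² = ½mv₂² + mgh
h = (v₁² − v₂²)/(2g) = (5.04² − 2.56²)/(2 × 10) = 0.9424 m

h = 0.942 m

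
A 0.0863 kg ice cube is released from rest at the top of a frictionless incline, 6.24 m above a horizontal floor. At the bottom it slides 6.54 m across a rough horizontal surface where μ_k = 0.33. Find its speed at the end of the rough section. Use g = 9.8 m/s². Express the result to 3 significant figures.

v = 8.94 m/s

Energy at the top = energy at the end + work done against friction:
mgh = ½mv² + μ_k m g d
W_f = μ_k mg d = (0.33)(0.0863)(9.8)(6.54) = 1.825 J
½mv² = mgh − W_f = 5.2774 − 1.825 = 3.4521 J
v = √(2 × 3.4521/0.0863) = 8.944 m/s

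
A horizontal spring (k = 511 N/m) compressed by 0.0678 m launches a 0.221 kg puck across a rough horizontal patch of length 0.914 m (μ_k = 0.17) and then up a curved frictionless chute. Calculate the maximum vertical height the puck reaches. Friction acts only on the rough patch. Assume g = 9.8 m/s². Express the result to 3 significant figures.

Spring energy: E₀ = ½kx² = ½(511)(0.0678)² = 1.1745 J
Friction: W_f = μ_k mg d = (0.17)(0.221)(9.8)(0.914) = 0.3365 J
Energy at base of ramp: E = 1.1745 − 0.3365 = 0.83797 J
At max height all remaining energy is PE: mgh = E ⇒ h = E/(mg) = 0.83797/(0.221 × 9.8) = 0.3869 m

h = 0.387 m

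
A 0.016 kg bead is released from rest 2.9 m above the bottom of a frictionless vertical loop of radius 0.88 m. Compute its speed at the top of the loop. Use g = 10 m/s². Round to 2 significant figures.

Energy conservation: mgh = ½mv_top² + mg(2r)
v_top² = 2g(h − 2r) = 2(10)(2.9 − 1.760) = 22.80
v_top = 4.775 m/s

v = 4.8 m/s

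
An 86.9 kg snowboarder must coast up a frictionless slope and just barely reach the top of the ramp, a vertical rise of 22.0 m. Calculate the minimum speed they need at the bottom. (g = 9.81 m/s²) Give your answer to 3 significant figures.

At the top they are momentarily at rest, so all KE converts to PE: ½mv² = mgh
v = √(2gh) = √(2 × 9.81 × 22.0) = 20.78 m/s

v = 20.8 m/s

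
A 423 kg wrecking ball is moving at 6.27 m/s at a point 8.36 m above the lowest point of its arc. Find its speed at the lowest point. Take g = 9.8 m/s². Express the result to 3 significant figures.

Equating total energy at the two states: ½mv₀² + mgh = ½mv²
The mass cancels from both sides.
v² = v₀² + 2gh = (6.27)² + 2(9.8)(8.36) = 203.17
v = √203.17 = 14.25 m/s

v = 14.3 m/s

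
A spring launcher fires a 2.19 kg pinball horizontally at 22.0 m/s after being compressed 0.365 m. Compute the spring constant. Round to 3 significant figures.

k = 7960 N/m

Energy stored in the spring equals the launch KE: ½kx² = ½mv²
k = mv²/x² = (2.19)(22.0)²/(0.365)² = 7956 N/m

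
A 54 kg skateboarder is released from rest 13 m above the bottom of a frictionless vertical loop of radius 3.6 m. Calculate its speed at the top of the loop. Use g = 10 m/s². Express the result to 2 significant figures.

Energy conservation: mgh = ½mv_top² + mg(2r)
v_top² = 2g(h − 2r) = 2(10)(13 − 7.200) = 116.0
v_top = 10.77 m/s

v = 11 m/s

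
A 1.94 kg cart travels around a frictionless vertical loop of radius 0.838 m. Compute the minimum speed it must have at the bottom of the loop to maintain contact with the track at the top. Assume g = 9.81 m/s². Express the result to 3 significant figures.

v = 6.41 m/s

At the top: mg = mv_top²/r ⇒ v_top² = gr = 8.221 m²/s²
Energy from bottom to top (height 2r): ½mv_bot² = ½mv_top² + mg(2r)
v_bot² = gr + 4gr = 5gr = 41.10
v_bot = √(5gr) = 6.411 m/s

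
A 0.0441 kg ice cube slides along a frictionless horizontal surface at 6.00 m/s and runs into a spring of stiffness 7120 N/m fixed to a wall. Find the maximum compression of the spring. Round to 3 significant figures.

x = 0.0149 m

All KE is stored as spring PE at maximum compression: ½mv² = ½kx²
x = v√(m/k) = 6.00 × √(0.0441/7120) = 0.01493 m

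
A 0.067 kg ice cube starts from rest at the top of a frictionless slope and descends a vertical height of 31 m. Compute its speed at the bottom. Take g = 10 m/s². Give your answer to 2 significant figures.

Mechanical energy is conserved (no friction): mgh = ½mv²
v = √(2gh) = √(2 × 10 × 31) = √620.00 = 24.90 m/s

v = 25 m/s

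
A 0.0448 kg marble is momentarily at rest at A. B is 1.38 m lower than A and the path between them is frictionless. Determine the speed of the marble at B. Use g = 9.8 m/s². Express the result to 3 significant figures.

v = 5.20 m/s

Mechanical energy is conserved (no friction): mgh = ½mv²
v = √(2gh) = √(2 × 9.8 × 1.38) = √27.048 = 5.201 m/s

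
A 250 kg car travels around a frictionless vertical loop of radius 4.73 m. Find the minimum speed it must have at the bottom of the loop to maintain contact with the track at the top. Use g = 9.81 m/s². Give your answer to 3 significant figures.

v = 15.2 m/s

At the top: mg = mv_top²/r ⇒ v_top² = gr = 46.40 m²/s²
Energy from bottom to top (height 2r): ½mv_bot² = ½mv_top² + mg(2r)
v_bot² = gr + 4gr = 5gr = 232.0
v_bot = √(5gr) = 15.23 m/s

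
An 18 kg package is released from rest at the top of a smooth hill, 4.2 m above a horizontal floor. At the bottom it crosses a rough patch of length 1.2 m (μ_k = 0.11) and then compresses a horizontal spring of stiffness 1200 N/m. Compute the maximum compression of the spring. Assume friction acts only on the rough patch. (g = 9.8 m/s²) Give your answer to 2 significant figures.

x = 1.1 m

Initial energy: E₁ = mgh = (18)(9.8)(4.2) = 740.88 J
Friction removes W_f = μ_k mg d = (0.11)(18)(9.8)(1.2) = 23.28 J
Energy reaching the spring: E = 740.88 − 23.28 = 717.60 J
At max compression ½kx² = E ⇒ x = √(2E/k) = √(2 × 717.60/1200) = 1.094 m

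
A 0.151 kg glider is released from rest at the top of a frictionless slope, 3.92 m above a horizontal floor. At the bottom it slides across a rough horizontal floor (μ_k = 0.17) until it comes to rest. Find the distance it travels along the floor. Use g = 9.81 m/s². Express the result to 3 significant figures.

Energy bookkeeping (friction removes W_f = μ_k N d):
At rest all PE has been dissipated by friction: mgh = μ_k m g d
d = h/μ_k = 3.92/0.17 = 23.06 m

d = 23.1 m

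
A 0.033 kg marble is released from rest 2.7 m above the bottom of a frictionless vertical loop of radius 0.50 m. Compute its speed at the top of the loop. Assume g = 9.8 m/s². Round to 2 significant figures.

Energy conservation: mgh = ½mv_top² + mg(2r)
v_top² = 2g(h − 2r) = 2(9.8)(2.7 − 1.000) = 33.32
v_top = 5.772 m/s

v = 5.8 m/s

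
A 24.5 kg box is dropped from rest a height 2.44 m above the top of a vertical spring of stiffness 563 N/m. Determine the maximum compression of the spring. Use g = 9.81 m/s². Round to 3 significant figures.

x = 1.93 m

Measuring PE from the top of the relaxed spring, at max compression the box has dropped H + x with zero KE, so:
mg(H + x) = ½kx²
½(563)x² − (24.5)(9.81)x − (24.5)(9.81)(2.44) = 0
281.5x² − 240.3x − 586.4 = 0
x = [240.3 + √(57766 + 660333)]/(2 × 281.5) = 1.932 m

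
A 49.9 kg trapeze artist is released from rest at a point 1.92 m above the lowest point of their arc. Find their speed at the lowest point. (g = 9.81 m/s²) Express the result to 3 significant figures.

v = 6.14 m/s

Energy conservation between the two points: mgh = ½mv²
v = √(2gh) = √(2 × 9.81 × 1.92) = √37.670 = 6.138 m/s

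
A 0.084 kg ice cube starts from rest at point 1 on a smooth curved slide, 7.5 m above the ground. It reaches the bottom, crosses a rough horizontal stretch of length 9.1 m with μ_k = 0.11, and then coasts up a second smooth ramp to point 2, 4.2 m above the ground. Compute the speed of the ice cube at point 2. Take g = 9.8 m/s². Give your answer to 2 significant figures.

Energy at 1: mgh₁ = (0.084)(9.8)(7.5) = 6.1740 J
Friction loss: W_f = μ_k mg d = 0.8240 J
At 2: ½mv² + mgh₂ = mgh₁ − W_f
½mv² = 6.1740 − 0.8240 − 3.4574 = 1.8925 J
v = √(2 × 1.8925/0.084) = 6.713 m/s

v = 6.7 m/s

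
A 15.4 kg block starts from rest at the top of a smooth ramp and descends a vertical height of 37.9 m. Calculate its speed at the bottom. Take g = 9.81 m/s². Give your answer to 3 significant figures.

Energy conservation between the two points: mgh = ½mv²
v = √(2gh) = √(2 × 9.81 × 37.9) = √743.60 = 27.27 m/s

v = 27.3 m/s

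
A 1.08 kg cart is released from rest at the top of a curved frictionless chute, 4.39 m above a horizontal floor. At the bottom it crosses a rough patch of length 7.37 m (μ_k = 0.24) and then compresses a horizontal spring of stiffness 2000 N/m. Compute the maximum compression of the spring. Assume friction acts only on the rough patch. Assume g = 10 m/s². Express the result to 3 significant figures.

Initial energy: E₁ = mgh = (1.08)(10)(4.39) = 47.412 J
Friction removes W_f = μ_k mg d = (0.24)(1.08)(10)(7.37) = 19.10 J
Energy reaching the spring: E = 47.412 − 19.10 = 28.309 J
At max compression ½kx² = E ⇒ x = √(2E/k) = √(2 × 28.309/2000) = 0.1683 m

x = 0.168 m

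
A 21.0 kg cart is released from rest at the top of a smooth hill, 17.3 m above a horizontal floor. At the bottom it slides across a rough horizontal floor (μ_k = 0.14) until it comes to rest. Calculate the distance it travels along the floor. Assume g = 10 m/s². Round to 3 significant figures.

d = 124 m

Applying the work–energy principle:
At rest all PE has been dissipated by friction: mgh = μ_k m g d
d = h/μ_k = 17.3/0.14 = 123.6 m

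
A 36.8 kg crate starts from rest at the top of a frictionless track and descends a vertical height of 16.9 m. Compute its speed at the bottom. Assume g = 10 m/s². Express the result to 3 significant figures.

Equating total energy at the two states: mgh = ½mv²
The mass cancels from both sides.
v = √(2gh) = √(2 × 10 × 16.9) = √338.00 = 18.38 m/s

v = 18.4 m/s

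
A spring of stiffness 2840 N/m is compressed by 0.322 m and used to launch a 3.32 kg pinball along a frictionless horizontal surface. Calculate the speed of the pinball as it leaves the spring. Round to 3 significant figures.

v = 9.42 m/s

The pinball leaves the spring when the spring is at natural length, so ½kx² = ½mv²
v = x√(k/m) = 0.322 × √(2840/3.32) = 9.418 m/s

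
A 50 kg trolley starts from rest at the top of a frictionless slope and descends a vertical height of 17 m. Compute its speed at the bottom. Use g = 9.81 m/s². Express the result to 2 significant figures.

Energy conservation between the two points: mgh = ½mv²
The mass cancels from both sides.
v = √(2gh) = √(2 × 9.81 × 17) = √333.54 = 18.26 m/s

v = 18 m/s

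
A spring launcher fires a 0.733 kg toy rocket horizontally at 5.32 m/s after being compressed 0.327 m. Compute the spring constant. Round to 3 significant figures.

k = 194 N/m

Energy stored in the spring equals the launch KE: ½kx² = ½mv²
k = mv²/x² = (0.733)(5.32)²/(0.327)² = 194.0 N/m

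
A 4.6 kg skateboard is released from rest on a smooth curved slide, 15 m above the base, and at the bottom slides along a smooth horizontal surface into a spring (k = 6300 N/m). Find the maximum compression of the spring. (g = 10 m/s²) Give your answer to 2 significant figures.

Gravitational PE at the top equals spring PE at max compression: mgh = ½kx²
x = √(2mgh/k) = √(2 × 4.6 × 10 × 15 / 6300) = 0.4680 m

x = 0.47 m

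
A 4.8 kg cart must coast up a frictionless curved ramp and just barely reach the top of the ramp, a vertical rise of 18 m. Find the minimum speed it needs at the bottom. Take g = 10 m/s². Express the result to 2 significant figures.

v = 19 m/s

At the top it is momentarily at rest, so all KE converts to PE: ½mv² = mgh
v = √(2gh) = √(2 × 10 × 18) = 18.97 m/s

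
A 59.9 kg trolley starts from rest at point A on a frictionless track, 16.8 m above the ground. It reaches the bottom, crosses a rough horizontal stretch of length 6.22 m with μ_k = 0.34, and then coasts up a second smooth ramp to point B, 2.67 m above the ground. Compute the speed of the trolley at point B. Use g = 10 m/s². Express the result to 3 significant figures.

Energy at A: mgh₁ = (59.9)(10)(16.8) = 10063 J
Friction loss: W_f = μ_k mg d = 1267 J
At B: ½mv² + mgh₂ = mgh₁ − W_f
½mv² = 10063 − 1267 − 1599.3 = 7197.1 J
v = √(2 × 7197.1/59.9) = 15.50 m/s

v = 15.5 m/s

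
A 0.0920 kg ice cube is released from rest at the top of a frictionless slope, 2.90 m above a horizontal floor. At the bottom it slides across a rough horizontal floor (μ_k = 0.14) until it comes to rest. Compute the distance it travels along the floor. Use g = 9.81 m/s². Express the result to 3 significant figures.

Energy at the top = energy at the end + work done against friction:
At rest all PE has been dissipated by friction: mgh = μ_k m g d
d = h/μ_k = 2.90/0.14 = 20.71 m

d = 20.7 m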